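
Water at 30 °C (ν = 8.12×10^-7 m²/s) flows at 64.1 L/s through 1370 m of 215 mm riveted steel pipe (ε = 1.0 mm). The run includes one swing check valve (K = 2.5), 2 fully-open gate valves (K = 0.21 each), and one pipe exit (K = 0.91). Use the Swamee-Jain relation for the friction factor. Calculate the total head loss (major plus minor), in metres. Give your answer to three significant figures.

V = 4Q/(πD²) = 1.766 m/s; V²/2g = 0.1589 m
Re = 4.67×10^5, ε/D = 0.00465 → f = 0.03003 (Swamee-Jain)
Major: h_f = f(L/D)·V²/2g = 0.03003·6372·0.1589 = 30.40 m
Minor: ΣK = 3.83; h_m = ΣK·V²/2g = 0.6085 m
Total H_L = 30.40 + 0.6085 = 31.01 m

H_L ≈ 31.0 m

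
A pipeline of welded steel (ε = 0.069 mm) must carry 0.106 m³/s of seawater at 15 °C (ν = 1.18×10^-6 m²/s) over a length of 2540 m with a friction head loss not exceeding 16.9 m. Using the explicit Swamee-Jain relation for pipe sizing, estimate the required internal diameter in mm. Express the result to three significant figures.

Swamee-Jain (Type III): D = 0.66·[ε^1.25·(LQ²/(gh_f))^4.75 + ν·Q^9.4·(L/(gh_f))^5.2]^0.04
LQ²/(gh_f) = 0.1721; L/(gh_f) = 15.32
Term 1 = ε^1.25·(…)^4.75 = 1.48×10^-9; Term 2 = ν·Q^9.4·(…)^5.2 = 1.18×10^-9
D = 0.66·(1.48×10^-9 + 1.18×10^-9)^0.04 = 0.2996 m = 300 mm
Check: V = 1.50 m/s, Re = 3.82×10^5, f = 0.01616, h_f = 15.8 m ≈ 16.9 m ✓

D ≈ 300 mm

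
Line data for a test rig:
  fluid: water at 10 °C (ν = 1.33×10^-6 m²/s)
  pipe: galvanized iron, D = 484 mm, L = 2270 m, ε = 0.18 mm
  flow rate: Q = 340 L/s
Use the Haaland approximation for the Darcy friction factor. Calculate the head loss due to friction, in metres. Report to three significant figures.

h_f ≈ 13.4 m

V = 4Q/(πD²) = 4·0.340/(π·0.484²) = 1.848 m/s
Re = VD/ν = 1.848·0.484/1.33×10^-6 = 6.72×10^5 → turbulent
ε/D = 0.18/484 = 3.72×10^-4
Haaland: f = 0.01646
h_f = f(L/D)V²/(2g) = 0.01646·(2270/0.484)·1.848²/(2·9.81) = 13.44 m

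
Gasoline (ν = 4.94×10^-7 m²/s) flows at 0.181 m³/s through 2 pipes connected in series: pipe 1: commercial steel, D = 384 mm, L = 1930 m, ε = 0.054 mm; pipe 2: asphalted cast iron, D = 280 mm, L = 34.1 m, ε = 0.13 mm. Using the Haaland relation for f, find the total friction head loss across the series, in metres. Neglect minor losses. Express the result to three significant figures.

H ≈ 9.48 m

Pipe 1: V = 1.563 m/s, Re = 1.21×10^6, ε/D = 1.41×10^-4, f = 0.01372, h_1 = f(L/D)V²/2g = 8.586 m
Pipe 2: V = 2.939 m/s, Re = 1.67×10^6, ε/D = 4.64×10^-4, f = 0.01674, h_2 = f(L/D)V²/2g = 0.8979 m
Series → Q common, losses add: H = Σh = 9.484 m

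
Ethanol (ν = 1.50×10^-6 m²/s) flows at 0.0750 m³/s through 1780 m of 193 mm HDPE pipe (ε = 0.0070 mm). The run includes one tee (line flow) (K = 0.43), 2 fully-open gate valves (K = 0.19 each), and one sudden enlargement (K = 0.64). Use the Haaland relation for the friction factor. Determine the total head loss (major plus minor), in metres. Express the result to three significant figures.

V = 4Q/(πD²) = 2.564 m/s; V²/2g = 0.3350 m
Re = 3.30×10^5, ε/D = 3.63×10^-5 → f = 0.01442 (Haaland)
Major: h_f = f(L/D)·V²/2g = 0.01442·9223·0.3350 = 44.56 m
Minor: ΣK = 1.45; h_m = ΣK·V²/2g = 0.4857 m
Total H_L = 44.56 + 0.4857 = 45.05 m

H_L ≈ 45.0 m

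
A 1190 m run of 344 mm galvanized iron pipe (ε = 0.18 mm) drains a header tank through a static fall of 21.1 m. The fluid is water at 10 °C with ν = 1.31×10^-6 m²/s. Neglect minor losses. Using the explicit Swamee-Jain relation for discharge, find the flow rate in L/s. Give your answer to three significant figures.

Q ≈ 243 L/s

Swamee-Jain (Type II): Q = -0.965·√(gD⁵h_f/L)·ln[ε/(3.7D) + √(3.17ν²L/(gD³h_f))]
√(gD⁵h_f/L) = √(9.81·0.344⁵·21.1/1190) = 0.02895
ε/(3.7D) = 1.41×10^-4; √(3.17ν²L/(gD³h_f)) = 2.77×10^-5
Q = -0.965·0.02895·ln(1.691×10^-4) = 0.2426 m³/s
Check: V = 2.61 m/s, Re = 6.85×10^5, f = 0.01768, h_f = 21.2 m ≈ 21.1 m ✓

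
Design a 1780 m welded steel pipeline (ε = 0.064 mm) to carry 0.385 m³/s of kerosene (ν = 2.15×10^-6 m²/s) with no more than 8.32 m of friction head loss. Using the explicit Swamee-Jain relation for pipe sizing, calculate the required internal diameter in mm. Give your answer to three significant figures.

D ≈ 529 mm

Swamee-Jain (Type III): D = 0.66·[ε^1.25·(LQ²/(gh_f))^4.75 + ν·Q^9.4·(L/(gh_f))^5.2]^0.04
LQ²/(gh_f) = 3.233; L/(gh_f) = 21.81
Term 1 = ε^1.25·(…)^4.75 = 0.00151; Term 2 = ν·Q^9.4·(…)^5.2 = 0.00249
D = 0.66·(0.00151 + 0.00249)^0.04 = 0.5292 m = 529 mm
Check: V = 1.75 m/s, Re = 4.31×10^5, f = 0.01495, h_f = 7.85 m ≈ 8.32 m ✓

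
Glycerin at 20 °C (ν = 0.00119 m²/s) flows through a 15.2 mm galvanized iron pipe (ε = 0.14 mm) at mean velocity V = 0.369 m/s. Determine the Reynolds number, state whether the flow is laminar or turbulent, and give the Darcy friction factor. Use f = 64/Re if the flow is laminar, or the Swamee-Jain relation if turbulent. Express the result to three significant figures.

Re ≈ 4.71; laminar; f = 64/Re ≈ 13.6

Re = VD/ν = 0.3690·0.0152/0.00119 = 4.71
Re < 2300 → laminar → f = 64/Re = 13.58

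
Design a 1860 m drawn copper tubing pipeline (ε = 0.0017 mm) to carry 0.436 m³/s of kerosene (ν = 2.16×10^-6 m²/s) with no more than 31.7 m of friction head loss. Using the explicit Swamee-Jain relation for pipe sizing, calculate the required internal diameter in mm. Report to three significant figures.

Swamee-Jain (Type III): D = 0.66·[ε^1.25·(LQ²/(gh_f))^4.75 + ν·Q^9.4·(L/(gh_f))^5.2]^0.04
LQ²/(gh_f) = 1.137; L/(gh_f) = 5.981
Term 1 = ε^1.25·(…)^4.75 = 1.13×10^-7; Term 2 = ν·Q^9.4·(…)^5.2 = 9.66×10^-6
D = 0.66·(1.13×10^-7 + 9.66×10^-6)^0.04 = 0.4160 m = 416 mm
Check: V = 3.21 m/s, Re = 6.18×10^5, f = 0.01268, h_f = 29.7 m ≈ 31.7 m ✓

D ≈ 416 mm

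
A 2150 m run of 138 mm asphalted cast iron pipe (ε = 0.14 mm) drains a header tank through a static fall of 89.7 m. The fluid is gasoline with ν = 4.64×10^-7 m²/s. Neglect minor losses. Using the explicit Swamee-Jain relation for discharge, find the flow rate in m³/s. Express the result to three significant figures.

Q ≈ 0.0354 m³/s

Swamee-Jain (Type II): Q = -0.965·√(gD⁵h_f/L)·ln[ε/(3.7D) + √(3.17ν²L/(gD³h_f))]
√(gD⁵h_f/L) = √(9.81·0.138⁵·89.7/2150) = 0.004526
ε/(3.7D) = 2.74×10^-4; √(3.17ν²L/(gD³h_f)) = 2.52×10^-5
Q = -0.965·0.004526·ln(2.994×10^-4) = 0.03544 m³/s
Check: V = 2.37 m/s, Re = 7.05×10^5, f = 0.02023, h_f = 90.2 m ≈ 89.7 m ✓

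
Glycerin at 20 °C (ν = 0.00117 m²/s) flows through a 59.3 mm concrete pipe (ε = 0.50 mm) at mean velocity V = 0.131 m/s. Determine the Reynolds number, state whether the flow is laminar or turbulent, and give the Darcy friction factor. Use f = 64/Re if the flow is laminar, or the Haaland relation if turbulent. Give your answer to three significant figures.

Re = VD/ν = 0.1310·0.0593/0.00117 = 6.64
Re < 2300 → laminar → f = 64/Re = 9.639

Re ≈ 6.64; laminar; f = 64/Re ≈ 9.64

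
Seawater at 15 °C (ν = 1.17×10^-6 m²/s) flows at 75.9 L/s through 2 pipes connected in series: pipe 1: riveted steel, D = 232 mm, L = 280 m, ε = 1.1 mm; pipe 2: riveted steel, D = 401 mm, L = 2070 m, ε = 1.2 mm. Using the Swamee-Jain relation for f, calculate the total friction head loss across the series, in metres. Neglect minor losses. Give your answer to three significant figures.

Pipe 1: V = 1.795 m/s, Re = 3.56×10^5, ε/D = 0.00474, f = 0.03029, h_1 = f(L/D)V²/2g = 6.006 m
Pipe 2: V = 0.6010 m/s, Re = 2.06×10^5, ε/D = 0.00299, f = 0.02698, h_2 = f(L/D)V²/2g = 2.564 m
Series → Q common, losses add: H = Σh = 8.569 m

H ≈ 8.57 m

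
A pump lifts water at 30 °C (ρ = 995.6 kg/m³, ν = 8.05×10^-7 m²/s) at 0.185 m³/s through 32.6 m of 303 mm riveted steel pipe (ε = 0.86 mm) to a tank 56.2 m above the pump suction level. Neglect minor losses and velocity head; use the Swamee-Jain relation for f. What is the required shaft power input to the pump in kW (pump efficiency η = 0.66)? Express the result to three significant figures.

P_shaft ≈ 156 kW

V = 4Q/(πD²) = 2.566 m/s; Re = 9.66×10^5; ε/D = 0.00284; f = 0.02598
h_f = f(L/D)V²/2g = 0.9378 m
Total head H = z + h_f = 56.2 + 0.9378 = 57.14 m
P_hyd = ρgQH = 995.6·9.81·0.185·57.14 = 103.2 kW
P_shaft = P_hyd/η = 103.2/0.66 = 156.4 kW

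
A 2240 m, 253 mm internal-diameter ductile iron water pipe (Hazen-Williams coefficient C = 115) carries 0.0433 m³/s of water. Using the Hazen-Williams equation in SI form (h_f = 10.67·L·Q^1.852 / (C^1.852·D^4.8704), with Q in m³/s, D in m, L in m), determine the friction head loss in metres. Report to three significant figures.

h_f = 10.67·2240·0.0433^1.852 / (115^1.852·0.253^4.8704) = 8.787 m

h_f ≈ 8.79 m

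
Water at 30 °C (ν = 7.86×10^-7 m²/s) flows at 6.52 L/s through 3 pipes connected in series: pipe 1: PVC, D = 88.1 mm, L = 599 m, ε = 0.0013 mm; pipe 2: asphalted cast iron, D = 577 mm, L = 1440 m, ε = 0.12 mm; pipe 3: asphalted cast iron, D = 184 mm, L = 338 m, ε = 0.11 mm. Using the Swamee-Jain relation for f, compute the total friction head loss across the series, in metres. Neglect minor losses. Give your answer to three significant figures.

H ≈ 6.99 m

Pipe 1: V = 1.070 m/s, Re = 1.20×10^5, ε/D = 1.48×10^-5, f = 0.01730, h_1 = f(L/D)V²/2g = 6.860 m
Pipe 2: V = 0.02493 m/s, Re = 1.83×10^4, ε/D = 2.08×10^-4, f = 0.02689, h_2 = f(L/D)V²/2g = 0.002127 m
Pipe 3: V = 0.2452 m/s, Re = 5.74×10^4, ε/D = 5.98×10^-4, f = 0.02246, h_3 = f(L/D)V²/2g = 0.1264 m
Series → Q common, losses add: H = Σh = 6.989 m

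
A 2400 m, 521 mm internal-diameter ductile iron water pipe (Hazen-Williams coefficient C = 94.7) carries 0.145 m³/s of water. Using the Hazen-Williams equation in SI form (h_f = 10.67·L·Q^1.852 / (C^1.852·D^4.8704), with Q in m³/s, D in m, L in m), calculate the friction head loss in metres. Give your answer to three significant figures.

h_f ≈ 3.75 m

h_f = 10.67·2400·0.145^1.852 / (94.7^1.852·0.521^4.8704) = 3.751 m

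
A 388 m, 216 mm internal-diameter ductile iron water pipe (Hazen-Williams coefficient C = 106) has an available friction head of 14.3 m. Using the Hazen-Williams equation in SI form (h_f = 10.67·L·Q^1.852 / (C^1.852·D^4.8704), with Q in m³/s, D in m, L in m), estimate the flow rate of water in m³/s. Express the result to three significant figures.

Q ≈ 0.0883 m³/s

Rearranging: Q = [h_f·C^1.852·D^4.8704 / (10.67·L)]^(1/1.852)
Q = [14.3·106^1.852·0.216^4.8704 / (10.67·388)]^0.540 = 0.08828 m³/s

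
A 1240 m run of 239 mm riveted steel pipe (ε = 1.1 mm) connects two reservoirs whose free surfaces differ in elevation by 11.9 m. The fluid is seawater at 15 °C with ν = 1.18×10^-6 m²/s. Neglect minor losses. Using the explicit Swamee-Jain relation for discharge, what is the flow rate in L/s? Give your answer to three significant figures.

Q ≈ 54.9 L/s

Swamee-Jain (Type II): Q = -0.965·√(gD⁵h_f/L)·ln[ε/(3.7D) + √(3.17ν²L/(gD³h_f))]
√(gD⁵h_f/L) = √(9.81·0.239⁵·11.9/1240) = 0.008568
ε/(3.7D) = 0.00124; √(3.17ν²L/(gD³h_f)) = 5.86×10^-5
Q = -0.965·0.008568·ln(0.001303) = 0.05493 m³/s
Check: V = 1.22 m/s, Re = 2.48×10^5, f = 0.03018, h_f = 12.0 m ≈ 11.9 m ✓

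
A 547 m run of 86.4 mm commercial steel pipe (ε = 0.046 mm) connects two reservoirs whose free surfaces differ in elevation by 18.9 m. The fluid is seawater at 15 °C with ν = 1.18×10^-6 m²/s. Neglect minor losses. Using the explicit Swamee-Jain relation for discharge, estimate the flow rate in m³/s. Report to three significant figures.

Q ≈ 0.0101 m³/s

Swamee-Jain (Type II): Q = -0.965·√(gD⁵h_f/L)·ln[ε/(3.7D) + √(3.17ν²L/(gD³h_f))]
√(gD⁵h_f/L) = √(9.81·0.0864⁵·18.9/547) = 0.001277
ε/(3.7D) = 1.44×10^-4; √(3.17ν²L/(gD³h_f)) = 1.42×10^-4
Q = -0.965·0.001277·ln(2.860×10^-4) = 0.01006 m³/s
Check: V = 1.72 m/s, Re = 1.26×10^5, f = 0.02001, h_f = 19.0 m ≈ 18.9 m ✓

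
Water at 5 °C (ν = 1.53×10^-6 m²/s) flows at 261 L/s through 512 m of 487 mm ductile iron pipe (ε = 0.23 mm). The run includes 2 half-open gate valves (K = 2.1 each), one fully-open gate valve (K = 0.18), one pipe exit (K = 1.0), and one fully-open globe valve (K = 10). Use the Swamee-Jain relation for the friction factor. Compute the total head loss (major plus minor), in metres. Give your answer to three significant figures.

V = 4Q/(πD²) = 1.401 m/s; V²/2g = 0.1001 m
Re = 4.46×10^5, ε/D = 4.72×10^-4 → f = 0.01771 (Swamee-Jain)
Major: h_f = f(L/D)·V²/2g = 0.01771·1051·0.1001 = 1.863 m
Minor: ΣK = 15.4; h_m = ΣK·V²/2g = 1.539 m
Total H_L = 1.863 + 1.539 = 3.402 m

H_L ≈ 3.40 m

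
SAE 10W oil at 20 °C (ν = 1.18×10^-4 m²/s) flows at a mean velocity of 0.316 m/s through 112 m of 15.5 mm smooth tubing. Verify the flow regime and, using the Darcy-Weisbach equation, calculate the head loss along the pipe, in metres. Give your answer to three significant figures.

Re = VD/ν = 0.316·0.01550/1.18×10^-4 = 41.5 → laminar (Re < 2300)
f = 64/Re = 1.542
h_f = f(L/D)V²/(2g) = 1.542·(112/0.01550)·0.316²/(2·9.81) = 56.70 m

h_f ≈ 56.7 m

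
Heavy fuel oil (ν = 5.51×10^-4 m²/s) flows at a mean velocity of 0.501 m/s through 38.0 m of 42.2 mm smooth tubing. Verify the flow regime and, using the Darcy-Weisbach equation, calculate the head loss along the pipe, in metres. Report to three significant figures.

Re = VD/ν = 0.501·0.04220/5.51×10^-4 = 38.4 → laminar (Re < 2300)
f = 64/Re = 1.668
h_f = f(L/D)V²/(2g) = 1.668·(38.0/0.04220)·0.501²/(2·9.81) = 19.21 m

h_f ≈ 19.2 m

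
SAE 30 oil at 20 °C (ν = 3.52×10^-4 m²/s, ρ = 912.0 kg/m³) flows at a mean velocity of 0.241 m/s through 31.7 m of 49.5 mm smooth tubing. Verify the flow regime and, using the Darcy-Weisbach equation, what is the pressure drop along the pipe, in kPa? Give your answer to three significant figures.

Re = VD/ν = 0.241·0.04950/3.52×10^-4 = 33.9 → laminar (Re < 2300)
f = 64/Re = 1.888
h_f = f(L/D)V²/(2g) = 1.888·(31.7/0.04950)·0.241²/(2·9.81) = 3.580 m
Δp = ρg·h_f = 912.0·9.81·3.580 = 32.03 kPa

Δp ≈ 32.0 kPa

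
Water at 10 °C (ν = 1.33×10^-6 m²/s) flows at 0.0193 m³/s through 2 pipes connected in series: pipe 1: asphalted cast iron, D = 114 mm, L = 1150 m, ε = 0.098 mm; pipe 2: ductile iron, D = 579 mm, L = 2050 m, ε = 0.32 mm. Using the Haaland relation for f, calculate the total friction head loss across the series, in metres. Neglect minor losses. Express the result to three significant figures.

H ≈ 37.9 m

Pipe 1: V = 1.891 m/s, Re = 1.62×10^5, ε/D = 8.60×10^-4, f = 0.02062, h_1 = f(L/D)V²/2g = 37.90 m
Pipe 2: V = 0.07330 m/s, Re = 3.19×10^4, ε/D = 5.53×10^-4, f = 0.02430, h_2 = f(L/D)V²/2g = 0.02356 m
Series → Q common, losses add: H = Σh = 37.92 m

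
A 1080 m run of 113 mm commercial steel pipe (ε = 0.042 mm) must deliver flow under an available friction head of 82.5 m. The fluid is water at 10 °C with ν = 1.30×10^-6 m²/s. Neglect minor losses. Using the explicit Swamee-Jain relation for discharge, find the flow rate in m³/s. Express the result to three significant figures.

Q ≈ 0.0311 m³/s

Swamee-Jain (Type II): Q = -0.965·√(gD⁵h_f/L)·ln[ε/(3.7D) + √(3.17ν²L/(gD³h_f))]
√(gD⁵h_f/L) = √(9.81·0.113⁵·82.5/1080) = 0.003716
ε/(3.7D) = 1.00×10^-4; √(3.17ν²L/(gD³h_f)) = 7.04×10^-5
Q = -0.965·0.003716·ln(1.708×10^-4) = 0.03111 m³/s
Check: V = 3.10 m/s, Re = 2.70×10^5, f = 0.01771, h_f = 83.0 m ≈ 82.5 m ✓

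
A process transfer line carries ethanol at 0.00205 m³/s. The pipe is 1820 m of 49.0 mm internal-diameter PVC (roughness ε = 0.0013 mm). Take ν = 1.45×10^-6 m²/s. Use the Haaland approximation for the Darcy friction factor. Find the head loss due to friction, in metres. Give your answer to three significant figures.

h_f ≈ 49.9 m

V = 4Q/(πD²) = 4·0.00205/(π·0.0490²) = 1.087 m/s
Re = VD/ν = 1.087·0.0490/1.45×10^-6 = 3.67×10^4 → turbulent
ε/D = 0.0013/49.0 = 2.65×10^-5
Haaland: f = 0.02228
h_f = f(L/D)V²/(2g) = 0.02228·(1820/0.0490)·1.087²/(2·9.81) = 49.85 m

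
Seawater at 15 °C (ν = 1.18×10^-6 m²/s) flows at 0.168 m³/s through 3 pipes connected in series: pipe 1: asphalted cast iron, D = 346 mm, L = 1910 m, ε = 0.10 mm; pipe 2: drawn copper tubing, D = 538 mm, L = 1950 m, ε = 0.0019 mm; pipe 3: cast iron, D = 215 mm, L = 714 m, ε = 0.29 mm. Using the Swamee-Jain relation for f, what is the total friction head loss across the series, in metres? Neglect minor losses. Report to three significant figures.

Pipe 1: V = 1.787 m/s, Re = 5.24×10^5, ε/D = 2.89×10^-4, f = 0.01623, h_1 = f(L/D)V²/2g = 14.58 m
Pipe 2: V = 0.7390 m/s, Re = 3.37×10^5, ε/D = 3.53×10^-6, f = 0.01411, h_2 = f(L/D)V²/2g = 1.424 m
Pipe 3: V = 4.627 m/s, Re = 8.43×10^5, ε/D = 0.00135, f = 0.02153, h_3 = f(L/D)V²/2g = 78.03 m
Series → Q common, losses add: H = Σh = 94.04 m

H ≈ 94.0 m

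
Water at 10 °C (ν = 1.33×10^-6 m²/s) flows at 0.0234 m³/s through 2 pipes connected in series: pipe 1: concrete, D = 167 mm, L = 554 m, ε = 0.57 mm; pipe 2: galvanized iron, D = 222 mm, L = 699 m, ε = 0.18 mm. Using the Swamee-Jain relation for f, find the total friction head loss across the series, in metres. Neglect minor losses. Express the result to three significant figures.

H ≈ 6.72 m

Pipe 1: V = 1.068 m/s, Re = 1.34×10^5, ε/D = 0.00341, f = 0.02827, h_1 = f(L/D)V²/2g = 5.454 m
Pipe 2: V = 0.6045 m/s, Re = 1.01×10^5, ε/D = 8.11×10^-4, f = 0.02164, h_2 = f(L/D)V²/2g = 1.269 m
Series → Q common, losses add: H = Σh = 6.724 m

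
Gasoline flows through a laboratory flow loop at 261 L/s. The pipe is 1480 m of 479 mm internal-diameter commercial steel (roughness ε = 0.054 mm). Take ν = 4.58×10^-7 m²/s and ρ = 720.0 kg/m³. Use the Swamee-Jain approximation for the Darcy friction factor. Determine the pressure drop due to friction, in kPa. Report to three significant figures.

Δp ≈ 31.0 kPa

V = 4Q/(πD²) = 4·0.261/(π·0.479²) = 1.448 m/s
Re = VD/ν = 1.448·0.479/4.58×10^-7 = 1.51×10^6 → turbulent
ε/D = 0.054/479 = 1.13×10^-4
Swamee-Jain: f = 0.01330
h_f = f(L/D)V²/(2g) = 0.01330·(1480/0.479)·1.448²/(2·9.81) = 4.394 m
Δp = ρg·h_f = 720.0·9.81·4.394 = 31.04 kPa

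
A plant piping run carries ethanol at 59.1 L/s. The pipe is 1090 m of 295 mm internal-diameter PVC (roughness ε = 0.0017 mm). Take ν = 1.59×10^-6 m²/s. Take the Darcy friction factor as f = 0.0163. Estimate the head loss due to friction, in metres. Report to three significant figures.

V = 4Q/(πD²) = 4·0.0591/(π·0.295²) = 0.8647 m/s
h_f = f(L/D)V²/(2g) = 0.01630·(1090/0.295)·0.8647²/(2·9.81) = 2.295 m

h_f ≈ 2.30 m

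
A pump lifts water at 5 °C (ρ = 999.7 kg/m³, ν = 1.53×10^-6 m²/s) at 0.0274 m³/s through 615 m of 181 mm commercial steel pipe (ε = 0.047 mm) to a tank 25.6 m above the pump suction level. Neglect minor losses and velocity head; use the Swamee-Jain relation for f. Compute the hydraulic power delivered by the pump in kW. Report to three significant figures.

P_hyd ≈ 7.86 kW

V = 4Q/(πD²) = 1.065 m/s; Re = 1.26×10^5; ε/D = 2.60×10^-4; f = 0.01864
h_f = f(L/D)V²/2g = 3.661 m
Total head H = z + h_f = 25.6 + 3.661 = 29.26 m
P_hyd = ρgQH = 999.7·9.81·0.0274·29.26 = 7.863 kW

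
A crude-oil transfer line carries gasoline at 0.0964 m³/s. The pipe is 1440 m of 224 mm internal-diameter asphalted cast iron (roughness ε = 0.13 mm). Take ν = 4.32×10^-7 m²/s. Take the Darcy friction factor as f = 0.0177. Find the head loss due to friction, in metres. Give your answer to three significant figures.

V = 4Q/(πD²) = 4·0.0964/(π·0.224²) = 2.446 m/s
h_f = f(L/D)V²/(2g) = 0.01770·(1440/0.224)·2.446²/(2·9.81) = 34.70 m

h_f ≈ 34.7 m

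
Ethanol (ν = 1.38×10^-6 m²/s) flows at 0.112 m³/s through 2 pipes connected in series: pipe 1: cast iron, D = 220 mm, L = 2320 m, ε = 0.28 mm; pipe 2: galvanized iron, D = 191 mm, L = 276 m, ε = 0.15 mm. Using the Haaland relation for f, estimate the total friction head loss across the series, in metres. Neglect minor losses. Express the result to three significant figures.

Pipe 1: V = 2.946 m/s, Re = 4.70×10^5, ε/D = 0.00127, f = 0.02135, h_1 = f(L/D)V²/2g = 99.62 m
Pipe 2: V = 3.909 m/s, Re = 5.41×10^5, ε/D = 7.85×10^-4, f = 0.01914, h_2 = f(L/D)V²/2g = 21.54 m
Series → Q common, losses add: H = Σh = 121.2 m

H ≈ 121 m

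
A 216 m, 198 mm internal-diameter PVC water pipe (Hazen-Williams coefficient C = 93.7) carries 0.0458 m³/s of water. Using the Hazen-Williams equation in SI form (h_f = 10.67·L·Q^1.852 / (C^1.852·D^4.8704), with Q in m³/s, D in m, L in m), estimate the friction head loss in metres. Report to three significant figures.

h_f = 10.67·216·0.0458^1.852 / (93.7^1.852·0.198^4.8704) = 4.533 m

h_f ≈ 4.53 m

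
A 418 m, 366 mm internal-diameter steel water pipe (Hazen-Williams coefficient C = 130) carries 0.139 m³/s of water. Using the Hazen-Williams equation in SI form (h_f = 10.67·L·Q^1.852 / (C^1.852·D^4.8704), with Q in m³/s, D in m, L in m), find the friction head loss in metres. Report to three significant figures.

h_f = 10.67·418·0.139^1.852 / (130^1.852·0.366^4.8704) = 1.876 m

h_f ≈ 1.88 m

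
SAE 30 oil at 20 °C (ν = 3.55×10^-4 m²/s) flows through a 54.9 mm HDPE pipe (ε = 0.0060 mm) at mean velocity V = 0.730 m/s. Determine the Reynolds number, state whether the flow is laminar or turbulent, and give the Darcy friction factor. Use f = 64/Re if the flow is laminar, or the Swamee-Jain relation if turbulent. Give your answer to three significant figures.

Re = VD/ν = 0.7300·0.0549/3.55×10^-4 = 113
Re < 2300 → laminar → f = 64/Re = 0.5669

Re ≈ 113; laminar; f = 64/Re ≈ 0.567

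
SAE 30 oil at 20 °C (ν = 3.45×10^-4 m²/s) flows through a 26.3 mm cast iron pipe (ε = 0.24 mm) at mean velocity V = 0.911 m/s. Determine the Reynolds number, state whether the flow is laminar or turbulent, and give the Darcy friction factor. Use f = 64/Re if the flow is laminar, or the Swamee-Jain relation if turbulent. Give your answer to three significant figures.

Re ≈ 69.4; laminar; f = 64/Re ≈ 0.922

Re = VD/ν = 0.9110·0.0263/3.45×10^-4 = 69.4
Re < 2300 → laminar → f = 64/Re = 0.9216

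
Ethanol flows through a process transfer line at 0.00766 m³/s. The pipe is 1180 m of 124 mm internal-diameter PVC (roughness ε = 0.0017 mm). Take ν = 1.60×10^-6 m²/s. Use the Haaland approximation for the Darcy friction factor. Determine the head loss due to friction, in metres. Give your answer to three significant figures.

V = 4Q/(πD²) = 4·0.00766/(π·0.124²) = 0.6343 m/s
Re = VD/ν = 0.6343·0.124/1.60×10^-6 = 4.92×10^4 → turbulent
ε/D = 0.0017/124 = 1.37×10^-5
Haaland: f = 0.02082
h_f = f(L/D)V²/(2g) = 0.02082·(1180/0.124)·0.6343²/(2·9.81) = 4.064 m

h_f ≈ 4.06 m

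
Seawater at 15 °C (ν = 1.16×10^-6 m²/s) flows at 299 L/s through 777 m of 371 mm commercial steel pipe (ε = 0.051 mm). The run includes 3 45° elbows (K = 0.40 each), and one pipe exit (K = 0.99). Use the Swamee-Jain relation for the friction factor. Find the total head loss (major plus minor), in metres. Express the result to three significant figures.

V = 4Q/(πD²) = 2.766 m/s; V²/2g = 0.3899 m
Re = 8.85×10^5, ε/D = 1.37×10^-4 → f = 0.01415 (Swamee-Jain)
Major: h_f = f(L/D)·V²/2g = 0.01415·2094·0.3899 = 11.56 m
Minor: ΣK = 2.19; h_m = ΣK·V²/2g = 0.8539 m
Total H_L = 11.56 + 0.8539 = 12.41 m

H_L ≈ 12.4 m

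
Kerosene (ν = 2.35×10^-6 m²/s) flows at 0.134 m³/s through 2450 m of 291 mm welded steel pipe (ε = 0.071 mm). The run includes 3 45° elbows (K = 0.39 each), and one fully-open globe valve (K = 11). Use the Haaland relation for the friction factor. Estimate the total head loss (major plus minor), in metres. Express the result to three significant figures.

V = 4Q/(πD²) = 2.015 m/s; V²/2g = 0.2069 m
Re = 2.49×10^5, ε/D = 2.44×10^-4 → f = 0.01672 (Haaland)
Major: h_f = f(L/D)·V²/2g = 0.01672·8419·0.2069 = 29.12 m
Minor: ΣK = 12.2; h_m = ΣK·V²/2g = 2.518 m
Total H_L = 29.12 + 2.518 = 31.64 m

H_L ≈ 31.6 m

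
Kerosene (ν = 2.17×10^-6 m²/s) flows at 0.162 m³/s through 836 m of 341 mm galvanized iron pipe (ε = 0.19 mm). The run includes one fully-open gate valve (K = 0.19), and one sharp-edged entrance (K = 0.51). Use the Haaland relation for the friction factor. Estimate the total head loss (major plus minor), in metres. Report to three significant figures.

V = 4Q/(πD²) = 1.774 m/s; V²/2g = 0.1604 m
Re = 2.79×10^5, ε/D = 5.57×10^-4 → f = 0.01848 (Haaland)
Major: h_f = f(L/D)·V²/2g = 0.01848·2452·0.1604 = 7.267 m
Minor: ΣK = 0.700; h_m = ΣK·V²/2g = 0.1123 m
Total H_L = 7.267 + 0.1123 = 7.379 m

H_L ≈ 7.38 m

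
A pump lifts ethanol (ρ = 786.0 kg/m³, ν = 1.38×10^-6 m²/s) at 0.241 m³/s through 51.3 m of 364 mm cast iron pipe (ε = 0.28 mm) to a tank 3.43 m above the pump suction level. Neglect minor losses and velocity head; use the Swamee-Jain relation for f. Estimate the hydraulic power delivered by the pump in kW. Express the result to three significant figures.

P_hyd ≈ 7.74 kW

V = 4Q/(πD²) = 2.316 m/s; Re = 6.11×10^5; ε/D = 7.69×10^-4; f = 0.01915
h_f = f(L/D)V²/2g = 0.7377 m
Total head H = z + h_f = 3.43 + 0.7377 = 4.168 m
P_hyd = ρgQH = 786.0·9.81·0.241·4.168 = 7.745 kW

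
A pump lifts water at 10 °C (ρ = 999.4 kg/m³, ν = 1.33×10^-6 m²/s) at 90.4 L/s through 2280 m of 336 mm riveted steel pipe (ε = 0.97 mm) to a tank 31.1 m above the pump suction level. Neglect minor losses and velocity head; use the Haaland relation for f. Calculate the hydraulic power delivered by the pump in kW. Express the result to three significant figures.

P_hyd ≈ 36.0 kW

V = 4Q/(πD²) = 1.020 m/s; Re = 2.58×10^5; ε/D = 0.00289; f = 0.02642
h_f = f(L/D)V²/2g = 9.497 m
Total head H = z + h_f = 31.1 + 9.497 = 40.60 m
P_hyd = ρgQH = 999.4·9.81·0.0904·40.60 = 35.98 kW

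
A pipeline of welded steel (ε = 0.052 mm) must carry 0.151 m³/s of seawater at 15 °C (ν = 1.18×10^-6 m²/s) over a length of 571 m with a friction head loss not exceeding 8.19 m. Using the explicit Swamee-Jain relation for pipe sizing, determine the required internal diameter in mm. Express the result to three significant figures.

D ≈ 292 mm

Swamee-Jain (Type III): D = 0.66·[ε^1.25·(LQ²/(gh_f))^4.75 + ν·Q^9.4·(L/(gh_f))^5.2]^0.04
LQ²/(gh_f) = 0.1620; L/(gh_f) = 7.107
Term 1 = ε^1.25·(…)^4.75 = 7.78×10^-10; Term 2 = ν·Q^9.4·(…)^5.2 = 6.07×10^-10
D = 0.66·(7.78×10^-10 + 6.07×10^-10)^0.04 = 0.2919 m = 292 mm
Check: V = 2.26 m/s, Re = 5.58×10^5, f = 0.01515, h_f = 7.70 m ≈ 8.19 m ✓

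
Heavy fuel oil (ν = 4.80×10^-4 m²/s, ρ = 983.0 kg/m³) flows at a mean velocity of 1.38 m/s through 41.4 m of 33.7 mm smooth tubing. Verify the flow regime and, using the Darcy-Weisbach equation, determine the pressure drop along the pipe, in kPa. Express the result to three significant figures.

Re = VD/ν = 1.38·0.03370/4.80×10^-4 = 96.9 → laminar (Re < 2300)
f = 64/Re = 0.6606
h_f = f(L/D)V²/(2g) = 0.6606·(41.4/0.03370)·1.38²/(2·9.81) = 78.77 m
Δp = ρg·h_f = 983.0·9.81·78.77 = 759.6 kPa

Δp ≈ 760 kPa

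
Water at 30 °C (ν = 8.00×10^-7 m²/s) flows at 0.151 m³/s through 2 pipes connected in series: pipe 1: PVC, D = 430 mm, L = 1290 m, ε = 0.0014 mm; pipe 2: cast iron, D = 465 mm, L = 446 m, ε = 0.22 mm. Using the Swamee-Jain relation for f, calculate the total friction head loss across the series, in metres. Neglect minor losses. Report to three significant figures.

H ≈ 2.81 m

Pipe 1: V = 1.040 m/s, Re = 5.59×10^5, ε/D = 3.26×10^-6, f = 0.01289, h_1 = f(L/D)V²/2g = 2.131 m
Pipe 2: V = 0.8892 m/s, Re = 5.17×10^5, ε/D = 4.73×10^-4, f = 0.01758, h_2 = f(L/D)V²/2g = 0.6793 m
Series → Q common, losses add: H = Σh = 2.810 m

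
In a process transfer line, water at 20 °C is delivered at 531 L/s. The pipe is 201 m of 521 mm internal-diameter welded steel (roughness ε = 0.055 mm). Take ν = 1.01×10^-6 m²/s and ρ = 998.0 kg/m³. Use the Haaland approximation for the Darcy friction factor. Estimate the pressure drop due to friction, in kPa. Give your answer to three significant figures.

V = 4Q/(πD²) = 4·0.531/(π·0.521²) = 2.491 m/s
Re = VD/ν = 2.491·0.521/1.01×10^-6 = 1.28×10^6 → turbulent
ε/D = 0.055/521 = 1.06×10^-4
Haaland: f = 0.01317
h_f = f(L/D)V²/(2g) = 0.01317·(201/0.521)·2.491²/(2·9.81) = 1.606 m
Δp = ρg·h_f = 998.0·9.81·1.606 = 15.72 kPa

Δp ≈ 15.7 kPa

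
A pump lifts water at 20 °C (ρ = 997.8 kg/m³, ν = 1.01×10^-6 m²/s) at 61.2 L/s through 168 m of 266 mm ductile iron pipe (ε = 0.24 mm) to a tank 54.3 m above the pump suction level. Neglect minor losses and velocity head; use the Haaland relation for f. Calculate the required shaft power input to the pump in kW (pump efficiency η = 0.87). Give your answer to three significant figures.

P_shaft ≈ 37.9 kW

V = 4Q/(πD²) = 1.101 m/s; Re = 2.90×10^5; ε/D = 9.02×10^-4; f = 0.02013
h_f = f(L/D)V²/2g = 0.7859 m
Total head H = z + h_f = 54.3 + 0.7859 = 55.09 m
P_hyd = ρgQH = 997.8·9.81·0.0612·55.09 = 33.00 kW
P_shaft = P_hyd/η = 33.00/0.87 = 37.93 kW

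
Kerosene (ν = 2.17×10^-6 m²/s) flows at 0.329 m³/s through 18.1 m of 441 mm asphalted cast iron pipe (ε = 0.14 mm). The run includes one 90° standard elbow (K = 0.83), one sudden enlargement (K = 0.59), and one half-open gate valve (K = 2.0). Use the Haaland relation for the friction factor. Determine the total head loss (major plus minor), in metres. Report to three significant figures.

H_L ≈ 0.968 m

V = 4Q/(πD²) = 2.154 m/s; V²/2g = 0.2365 m
Re = 4.38×10^5, ε/D = 3.17×10^-4 → f = 0.01644 (Haaland)
Major: h_f = f(L/D)·V²/2g = 0.01644·41.04·0.2365 = 0.1595 m
Minor: ΣK = 3.42; h_m = ΣK·V²/2g = 0.8087 m
Total H_L = 0.1595 + 0.8087 = 0.9682 m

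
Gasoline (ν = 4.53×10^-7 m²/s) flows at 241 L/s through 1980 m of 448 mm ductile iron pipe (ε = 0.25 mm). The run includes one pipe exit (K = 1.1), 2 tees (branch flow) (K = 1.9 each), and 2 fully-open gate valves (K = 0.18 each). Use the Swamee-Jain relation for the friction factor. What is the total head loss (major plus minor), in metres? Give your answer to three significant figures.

H_L ≈ 9.85 m

V = 4Q/(πD²) = 1.529 m/s; V²/2g = 0.1191 m
Re = 1.51×10^6, ε/D = 5.58×10^-4 → f = 0.01751 (Swamee-Jain)
Major: h_f = f(L/D)·V²/2g = 0.01751·4420·0.1191 = 9.221 m
Minor: ΣK = 5.26; h_m = ΣK·V²/2g = 0.6267 m
Total H_L = 9.221 + 0.6267 = 9.847 m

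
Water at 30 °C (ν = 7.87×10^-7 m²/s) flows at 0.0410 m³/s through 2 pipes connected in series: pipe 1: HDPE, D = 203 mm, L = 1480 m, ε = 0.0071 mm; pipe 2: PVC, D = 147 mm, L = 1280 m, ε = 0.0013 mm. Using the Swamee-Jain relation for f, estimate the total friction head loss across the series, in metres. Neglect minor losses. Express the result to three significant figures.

Pipe 1: V = 1.267 m/s, Re = 3.27×10^5, ε/D = 3.50×10^-5, f = 0.01457, h_1 = f(L/D)V²/2g = 8.686 m
Pipe 2: V = 2.416 m/s, Re = 4.51×10^5, ε/D = 8.84×10^-6, f = 0.01347, h_2 = f(L/D)V²/2g = 34.88 m
Series → Q common, losses add: H = Σh = 43.57 m

H ≈ 43.6 m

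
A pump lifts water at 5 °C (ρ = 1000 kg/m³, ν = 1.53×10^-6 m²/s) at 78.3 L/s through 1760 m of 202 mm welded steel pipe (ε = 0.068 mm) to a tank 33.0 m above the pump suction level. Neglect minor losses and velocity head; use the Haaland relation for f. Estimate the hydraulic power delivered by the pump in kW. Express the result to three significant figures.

P_hyd ≈ 59.9 kW

V = 4Q/(πD²) = 2.443 m/s; Re = 3.23×10^5; ε/D = 3.37×10^-4; f = 0.01695
h_f = f(L/D)V²/2g = 44.94 m
Total head H = z + h_f = 33.0 + 44.94 = 77.94 m
P_hyd = ρgQH = 1000·9.81·0.0783·77.94 = 59.87 kW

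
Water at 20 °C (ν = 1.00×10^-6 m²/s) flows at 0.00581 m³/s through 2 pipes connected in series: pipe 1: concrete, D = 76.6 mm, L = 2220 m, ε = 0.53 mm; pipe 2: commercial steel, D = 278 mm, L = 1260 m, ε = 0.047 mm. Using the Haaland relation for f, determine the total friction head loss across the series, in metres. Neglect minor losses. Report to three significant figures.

H ≈ 80.8 m

Pipe 1: V = 1.261 m/s, Re = 9.66×10^4, ε/D = 0.00692, f = 0.03438, h_1 = f(L/D)V²/2g = 80.72 m
Pipe 2: V = 0.09572 m/s, Re = 2.66×10^4, ε/D = 1.69×10^-4, f = 0.02433, h_2 = f(L/D)V²/2g = 0.05150 m
Series → Q common, losses add: H = Σh = 80.77 m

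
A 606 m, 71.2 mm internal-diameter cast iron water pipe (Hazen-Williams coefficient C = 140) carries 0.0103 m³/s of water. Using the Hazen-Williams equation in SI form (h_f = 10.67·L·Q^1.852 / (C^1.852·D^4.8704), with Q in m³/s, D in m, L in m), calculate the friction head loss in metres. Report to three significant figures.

h_f ≈ 55.5 m

h_f = 10.67·606·0.0103^1.852 / (140^1.852·0.0712^4.8704) = 55.55 m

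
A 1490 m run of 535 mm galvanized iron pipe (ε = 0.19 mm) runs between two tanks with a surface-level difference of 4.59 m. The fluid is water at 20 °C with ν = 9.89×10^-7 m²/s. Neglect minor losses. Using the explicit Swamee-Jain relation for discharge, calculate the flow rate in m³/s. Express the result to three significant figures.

Q ≈ 0.317 m³/s

Swamee-Jain (Type II): Q = -0.965·√(gD⁵h_f/L)·ln[ε/(3.7D) + √(3.17ν²L/(gD³h_f))]
√(gD⁵h_f/L) = √(9.81·0.535⁵·4.59/1490) = 0.03639
ε/(3.7D) = 9.60×10^-5; √(3.17ν²L/(gD³h_f)) = 2.59×10^-5
Q = -0.965·0.03639·ln(1.219×10^-4) = 0.3165 m³/s
Check: V = 1.41 m/s, Re = 7.62×10^5, f = 0.01642, h_f = 4.62 m ≈ 4.59 m ✓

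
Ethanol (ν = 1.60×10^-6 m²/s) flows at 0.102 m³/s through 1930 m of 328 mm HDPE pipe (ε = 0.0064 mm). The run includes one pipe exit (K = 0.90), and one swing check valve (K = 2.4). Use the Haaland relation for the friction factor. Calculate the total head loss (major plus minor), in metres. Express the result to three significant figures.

V = 4Q/(πD²) = 1.207 m/s; V²/2g = 0.07427 m
Re = 2.47×10^5, ε/D = 1.95×10^-5 → f = 0.01502 (Haaland)
Major: h_f = f(L/D)·V²/2g = 0.01502·5884·0.07427 = 6.563 m
Minor: ΣK = 3.30; h_m = ΣK·V²/2g = 0.2451 m
Total H_L = 6.563 + 0.2451 = 6.808 m

H_L ≈ 6.81 m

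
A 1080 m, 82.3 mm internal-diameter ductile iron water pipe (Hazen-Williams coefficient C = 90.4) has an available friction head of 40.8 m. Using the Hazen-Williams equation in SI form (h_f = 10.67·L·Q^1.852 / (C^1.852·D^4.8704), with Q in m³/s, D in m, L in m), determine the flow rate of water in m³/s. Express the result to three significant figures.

Rearranging: Q = [h_f·C^1.852·D^4.8704 / (10.67·L)]^(1/1.852)
Q = [40.8·90.4^1.852·0.0823^4.8704 / (10.67·1080)]^0.540 = 0.006032 m³/s

Q ≈ 0.00603 m³/s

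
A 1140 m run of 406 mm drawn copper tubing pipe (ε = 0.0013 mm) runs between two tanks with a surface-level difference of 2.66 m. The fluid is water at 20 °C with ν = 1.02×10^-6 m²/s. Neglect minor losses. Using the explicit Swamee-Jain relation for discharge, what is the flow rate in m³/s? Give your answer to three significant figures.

Q ≈ 0.153 m³/s

Swamee-Jain (Type II): Q = -0.965·√(gD⁵h_f/L)·ln[ε/(3.7D) + √(3.17ν²L/(gD³h_f))]
√(gD⁵h_f/L) = √(9.81·0.406⁵·2.66/1140) = 0.01589
ε/(3.7D) = 8.65×10^-7; √(3.17ν²L/(gD³h_f)) = 4.64×10^-5
Q = -0.965·0.01589·ln(4.727×10^-5) = 0.1527 m³/s
Check: V = 1.18 m/s, Re = 4.70×10^5, f = 0.01329, h_f = 2.65 m ≈ 2.66 m ✓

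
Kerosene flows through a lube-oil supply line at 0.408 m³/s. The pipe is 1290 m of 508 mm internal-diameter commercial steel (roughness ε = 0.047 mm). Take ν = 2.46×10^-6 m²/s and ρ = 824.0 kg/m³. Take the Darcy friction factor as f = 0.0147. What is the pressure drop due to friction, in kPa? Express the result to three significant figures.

V = 4Q/(πD²) = 4·0.408/(π·0.508²) = 2.013 m/s
h_f = f(L/D)V²/(2g) = 0.01470·(1290/0.508)·2.013²/(2·9.81) = 7.710 m
Δp = ρg·h_f = 824.0·9.81·7.710 = 62.32 kPa

Δp ≈ 62.3 kPa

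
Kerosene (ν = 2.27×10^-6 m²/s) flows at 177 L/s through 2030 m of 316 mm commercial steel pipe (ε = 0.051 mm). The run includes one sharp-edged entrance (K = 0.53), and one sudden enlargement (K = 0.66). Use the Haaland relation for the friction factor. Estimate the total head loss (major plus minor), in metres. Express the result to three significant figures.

H_L ≈ 26.4 m

V = 4Q/(πD²) = 2.257 m/s; V²/2g = 0.2596 m
Re = 3.14×10^5, ε/D = 1.61×10^-4 → f = 0.01567 (Haaland)
Major: h_f = f(L/D)·V²/2g = 0.01567·6424·0.2596 = 26.13 m
Minor: ΣK = 1.19; h_m = ΣK·V²/2g = 0.3089 m
Total H_L = 26.13 + 0.3089 = 26.44 m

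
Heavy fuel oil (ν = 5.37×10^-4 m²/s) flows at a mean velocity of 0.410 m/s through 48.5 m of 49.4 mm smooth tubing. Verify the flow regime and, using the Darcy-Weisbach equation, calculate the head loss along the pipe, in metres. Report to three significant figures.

Re = VD/ν = 0.410·0.04940/5.37×10^-4 = 37.7 → laminar (Re < 2300)
f = 64/Re = 1.697
h_f = f(L/D)V²/(2g) = 1.697·(48.5/0.04940)·0.410²/(2·9.81) = 14.27 m

h_f ≈ 14.3 m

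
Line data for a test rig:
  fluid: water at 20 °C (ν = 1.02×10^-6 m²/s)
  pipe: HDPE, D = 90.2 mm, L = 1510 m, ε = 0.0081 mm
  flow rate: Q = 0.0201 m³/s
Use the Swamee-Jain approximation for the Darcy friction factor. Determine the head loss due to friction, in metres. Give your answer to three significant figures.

V = 4Q/(πD²) = 4·0.0201/(π·0.0902²) = 3.146 m/s
Re = VD/ν = 3.146·0.0902/1.02×10^-6 = 2.78×10^5 → turbulent
ε/D = 0.0081/90.2 = 8.98×10^-5
Swamee-Jain: f = 0.01551
h_f = f(L/D)V²/(2g) = 0.01551·(1510/0.0902)·3.146²/(2·9.81) = 130.9 m

h_f ≈ 131 m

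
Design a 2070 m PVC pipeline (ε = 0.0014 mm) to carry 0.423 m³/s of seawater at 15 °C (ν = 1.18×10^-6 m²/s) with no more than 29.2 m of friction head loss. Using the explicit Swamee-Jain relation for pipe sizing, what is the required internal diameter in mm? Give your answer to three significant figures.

Swamee-Jain (Type III): D = 0.66·[ε^1.25·(LQ²/(gh_f))^4.75 + ν·Q^9.4·(L/(gh_f))^5.2]^0.04
LQ²/(gh_f) = 1.293; L/(gh_f) = 7.226
Term 1 = ε^1.25·(…)^4.75 = 1.63×10^-7; Term 2 = ν·Q^9.4·(…)^5.2 = 1.06×10^-5
D = 0.66·(1.63×10^-7 + 1.06×10^-5)^0.04 = 0.4177 m = 418 mm
Check: V = 3.09 m/s, Re = 1.09×10^6, f = 0.01152, h_f = 27.7 m ≈ 29.2 m ✓

D ≈ 418 mm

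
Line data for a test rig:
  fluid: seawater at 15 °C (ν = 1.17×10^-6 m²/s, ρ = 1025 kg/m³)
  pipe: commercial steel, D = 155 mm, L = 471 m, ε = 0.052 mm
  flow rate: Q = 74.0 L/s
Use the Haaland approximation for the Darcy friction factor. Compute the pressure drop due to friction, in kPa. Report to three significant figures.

V = 4Q/(πD²) = 4·0.0740/(π·0.155²) = 3.922 m/s
Re = VD/ν = 3.922·0.155/1.17×10^-6 = 5.20×10^5 → turbulent
ε/D = 0.052/155 = 3.35×10^-4
Haaland: f = 0.01640
h_f = f(L/D)V²/(2g) = 0.01640·(471/0.155)·3.922²/(2·9.81) = 39.06 m
Δp = ρg·h_f = 1025·9.81·39.06 = 392.7 kPa

Δp ≈ 393 kPa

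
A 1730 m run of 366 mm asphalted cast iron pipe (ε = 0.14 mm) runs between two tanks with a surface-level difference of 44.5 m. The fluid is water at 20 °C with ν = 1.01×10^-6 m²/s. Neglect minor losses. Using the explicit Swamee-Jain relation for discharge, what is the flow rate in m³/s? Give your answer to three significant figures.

Swamee-Jain (Type II): Q = -0.965·√(gD⁵h_f/L)·ln[ε/(3.7D) + √(3.17ν²L/(gD³h_f))]
√(gD⁵h_f/L) = √(9.81·0.366⁵·44.5/1730) = 0.04071
ε/(3.7D) = 1.03×10^-4; √(3.17ν²L/(gD³h_f)) = 1.62×10^-5
Q = -0.965·0.04071·ln(1.195×10^-4) = 0.3548 m³/s
Check: V = 3.37 m/s, Re = 1.22×10^6, f = 0.01634, h_f = 44.8 m ≈ 44.5 m ✓

Q ≈ 0.355 m³/s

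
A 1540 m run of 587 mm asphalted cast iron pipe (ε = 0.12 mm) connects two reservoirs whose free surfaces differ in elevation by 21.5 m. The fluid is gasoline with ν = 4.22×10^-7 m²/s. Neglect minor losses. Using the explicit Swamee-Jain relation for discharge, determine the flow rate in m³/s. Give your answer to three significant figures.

Q ≈ 0.917 m³/s

Swamee-Jain (Type II): Q = -0.965·√(gD⁵h_f/L)·ln[ε/(3.7D) + √(3.17ν²L/(gD³h_f))]
√(gD⁵h_f/L) = √(9.81·0.587⁵·21.5/1540) = 0.09770
ε/(3.7D) = 5.53×10^-5; √(3.17ν²L/(gD³h_f)) = 4.51×10^-6
Q = -0.965·0.09770·ln(5.977×10^-5) = 0.9169 m³/s
Check: V = 3.39 m/s, Re = 4.71×10^6, f = 0.01407, h_f = 21.6 m ≈ 21.5 m ✓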